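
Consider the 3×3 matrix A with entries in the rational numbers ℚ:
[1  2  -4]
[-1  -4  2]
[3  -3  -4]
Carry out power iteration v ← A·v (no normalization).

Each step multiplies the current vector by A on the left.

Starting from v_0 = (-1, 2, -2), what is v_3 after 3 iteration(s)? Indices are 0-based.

v_0 = (-1, 2, -2).
v_1 = A·v_0 = (11, -11, -1).
v_2 = A·v_1 = (-7, 31, 70).
v_3 = A·v_2 = (-225, 23, -394).

v_3 = (-225, 23, -394)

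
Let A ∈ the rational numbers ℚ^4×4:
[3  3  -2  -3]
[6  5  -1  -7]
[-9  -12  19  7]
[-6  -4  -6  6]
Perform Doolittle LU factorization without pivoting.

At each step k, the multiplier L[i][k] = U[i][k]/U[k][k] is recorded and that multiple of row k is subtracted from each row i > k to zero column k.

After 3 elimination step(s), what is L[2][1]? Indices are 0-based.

L[2][1] = 3

k=0: U[0][0]=3
  eliminate (1,0): mult=2, new row 1: (0, -1, 3, -1); set L[1][0]=2
  eliminate (2,0): mult=-3, new row 2: (0, -3, 13, -2); set L[2][0]=-3
  eliminate (3,0): mult=-2, new row 3: (0, 2, -10, 0); set L[3][0]=-2
k=1: U[1][1]=-1
  eliminate (2,1): mult=3, new row 2: (0, 0, 4, 1); set L[2][1]=3
  eliminate (3,1): mult=-2, new row 3: (0, 0, -4, -2); set L[3][1]=-2
k=2: U[2][2]=4
  eliminate (3,2): mult=-1, new row 3: (0, 0, 0, -1); set L[3][2]=-1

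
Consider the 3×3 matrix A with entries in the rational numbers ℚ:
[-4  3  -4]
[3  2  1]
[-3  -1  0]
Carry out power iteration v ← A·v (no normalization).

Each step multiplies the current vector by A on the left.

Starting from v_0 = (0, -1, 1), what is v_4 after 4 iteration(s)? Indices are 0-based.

v_4 = (1239, -673, 673)

v_0 = (0, -1, 1).
v_1 = A·v_0 = (-7, -1, 1).
v_2 = A·v_1 = (21, -22, 22).
v_3 = A·v_2 = (-238, 41, -41).
v_4 = A·v_3 = (1239, -673, 673).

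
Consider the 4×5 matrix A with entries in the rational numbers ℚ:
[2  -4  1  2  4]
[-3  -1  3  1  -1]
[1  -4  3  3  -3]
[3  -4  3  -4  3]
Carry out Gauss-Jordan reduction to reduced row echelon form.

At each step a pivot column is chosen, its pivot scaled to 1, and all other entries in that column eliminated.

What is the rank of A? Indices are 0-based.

[1] R0 /= 2  ⇒  (1, -2, 1/2, 1, 2)
     R1 -= -3·R0  ⇒  (0, -7, 9/2, 4, 5)
     R2 -= 1·R0  ⇒  (0, -2, 5/2, 2, -5)
     R3 -= 3·R0  ⇒  (0, 2, 3/2, -7, -3)
[2] R1 /= -7  ⇒  (0, 1, -9/14, -4/7, -5/7)
     R0 -= -2·R1  ⇒  (1, 0, -11/14, -1/7, 4/7)
     R2 -= -2·R1  ⇒  (0, 0, 17/14, 6/7, -45/7)
     R3 -= 2·R1  ⇒  (0, 0, 39/14, -41/7, -11/7)
[3] R2 /= 17/14  ⇒  (0, 0, 1, 12/17, -90/17)
     R0 -= -11/14·R2  ⇒  (1, 0, 0, 7/17, -61/17)
     R1 -= -9/14·R2  ⇒  (0, 1, 0, -2/17, -70/17)
     R3 -= 39/14·R2  ⇒  (0, 0, 0, -133/17, 224/17)
[4] R3 /= -133/17  ⇒  (0, 0, 0, 1, -32/19)
     R0 -= 7/17·R3  ⇒  (1, 0, 0, 0, -55/19)
     R1 -= -2/17·R3  ⇒  (0, 1, 0, 0, -82/19)
     R2 -= 12/17·R3  ⇒  (0, 0, 1, 0, -78/19)

rank = 4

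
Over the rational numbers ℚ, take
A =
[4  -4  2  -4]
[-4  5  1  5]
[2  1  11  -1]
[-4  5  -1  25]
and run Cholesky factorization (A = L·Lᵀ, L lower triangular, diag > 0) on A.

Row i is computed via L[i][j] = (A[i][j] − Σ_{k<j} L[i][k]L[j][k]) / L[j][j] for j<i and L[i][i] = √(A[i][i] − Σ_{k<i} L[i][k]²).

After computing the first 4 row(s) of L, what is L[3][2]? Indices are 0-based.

Step 1: L[0][0] = √(4) = 2.
  L[1][0] = (-4) / L[0][0] = -2.
Step 2: L[1][1] = √(1) = 1.
  L[2][0] = (2) / L[0][0] = 1.
  L[2][1] = (3) / L[1][1] = 3.
Step 3: L[2][2] = √(1) = 1.
  L[3][0] = (-4) / L[0][0] = -2.
  L[3][1] = (1) / L[1][1] = 1.
  L[3][2] = (-2) / L[2][2] = -2.
Step 4: L[3][3] = √(16) = 4.

L[3][2] = -2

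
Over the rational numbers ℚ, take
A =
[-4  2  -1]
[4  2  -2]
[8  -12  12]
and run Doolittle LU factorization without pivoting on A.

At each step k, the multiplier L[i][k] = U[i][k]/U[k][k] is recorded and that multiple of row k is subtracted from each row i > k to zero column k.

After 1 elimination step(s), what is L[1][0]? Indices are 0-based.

[col 0] pivot -4
  R1 -= -1*R0 → (0, 4, -3)  (L[1][0] := -1)
  R2 -= -2*R0 → (0, -8, 10)  (L[2][0] := -2)

L[1][0] = -1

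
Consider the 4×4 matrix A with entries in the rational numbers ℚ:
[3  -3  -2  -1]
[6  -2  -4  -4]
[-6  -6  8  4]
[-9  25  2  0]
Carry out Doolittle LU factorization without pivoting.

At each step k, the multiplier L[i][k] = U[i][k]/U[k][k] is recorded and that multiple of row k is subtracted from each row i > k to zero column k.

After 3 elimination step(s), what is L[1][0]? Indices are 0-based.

L[1][0] = 2

[col 0] pivot 3
  R1 -= 2*R0 → (0, 4, 0, -2)  (L[1][0] := 2)
  R2 -= -2*R0 → (0, -12, 4, 2)  (L[2][0] := -2)
  R3 -= -3*R0 → (0, 16, -4, -3)  (L[3][0] := -3)
[col 1] pivot 4
  R2 -= -3*R1 → (0, 0, 4, -4)  (L[2][1] := -3)
  R3 -= 4*R1 → (0, 0, -4, 5)  (L[3][1] := 4)
[col 2] pivot 4
  R3 -= -1*R2 → (0, 0, 0, 1)  (L[3][2] := -1)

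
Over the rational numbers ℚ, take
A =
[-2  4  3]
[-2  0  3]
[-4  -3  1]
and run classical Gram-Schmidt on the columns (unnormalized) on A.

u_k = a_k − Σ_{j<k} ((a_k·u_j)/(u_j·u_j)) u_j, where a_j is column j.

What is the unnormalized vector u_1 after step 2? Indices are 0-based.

u_1 = (13/3, 1/3, -7/3)

Step 1: u_0 = a_0 = (-2, -2, -4).
Step 2: u_1 = a_1 − (1/6)·u_0 = (13/3, 1/3, -7/3).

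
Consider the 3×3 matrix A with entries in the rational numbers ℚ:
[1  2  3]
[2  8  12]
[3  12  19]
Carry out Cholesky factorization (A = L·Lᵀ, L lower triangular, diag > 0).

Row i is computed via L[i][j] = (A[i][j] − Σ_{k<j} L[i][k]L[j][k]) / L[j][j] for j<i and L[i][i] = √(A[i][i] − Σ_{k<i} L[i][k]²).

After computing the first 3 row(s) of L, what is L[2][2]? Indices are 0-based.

Step 1: L[0][0] = √(1) = 1.
  L[1][0] = (2) / L[0][0] = 2.
Step 2: L[1][1] = √(4) = 2.
  L[2][0] = (3) / L[0][0] = 3.
  L[2][1] = (6) / L[1][1] = 3.
Step 3: L[2][2] = √(1) = 1.

L[2][2] = 1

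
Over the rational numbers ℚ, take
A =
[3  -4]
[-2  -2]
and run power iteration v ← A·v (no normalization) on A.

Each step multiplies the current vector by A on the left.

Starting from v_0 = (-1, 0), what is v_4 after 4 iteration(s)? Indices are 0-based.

v_4 = (-297, 58)

v_0 = (-1, 0).
v_1 = A·v_0 = (-3, 2).
v_2 = A·v_1 = (-17, 2).
v_3 = A·v_2 = (-59, 30).
v_4 = A·v_3 = (-297, 58).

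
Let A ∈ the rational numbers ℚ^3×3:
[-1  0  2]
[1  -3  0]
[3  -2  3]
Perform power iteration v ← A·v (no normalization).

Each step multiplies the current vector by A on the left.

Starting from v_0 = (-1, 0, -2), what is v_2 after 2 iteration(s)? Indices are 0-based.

v_0 = (-1, 0, -2).
v_1 = A·v_0 = (-3, -1, -9).
v_2 = A·v_1 = (-15, 0, -34).

v_2 = (-15, 0, -34)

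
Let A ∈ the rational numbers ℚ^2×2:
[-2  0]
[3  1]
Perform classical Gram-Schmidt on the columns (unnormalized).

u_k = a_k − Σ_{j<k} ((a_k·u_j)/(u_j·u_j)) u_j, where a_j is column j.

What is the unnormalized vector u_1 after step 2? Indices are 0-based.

u_1 = (6/13, 4/13)

Step 1: u_0 = a_0 = (-2, 3).
Step 2: u_1 = a_1 − (3/13)·u_0 = (6/13, 4/13).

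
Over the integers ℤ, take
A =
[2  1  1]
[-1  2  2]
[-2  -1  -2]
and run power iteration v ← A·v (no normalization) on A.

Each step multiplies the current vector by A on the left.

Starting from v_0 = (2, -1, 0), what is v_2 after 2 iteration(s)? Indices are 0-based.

v_2 = (-1, -17, 4)

v_0 = (2, -1, 0).
v_1 = A·v_0 = (3, -4, -3).
v_2 = A·v_1 = (-1, -17, 4).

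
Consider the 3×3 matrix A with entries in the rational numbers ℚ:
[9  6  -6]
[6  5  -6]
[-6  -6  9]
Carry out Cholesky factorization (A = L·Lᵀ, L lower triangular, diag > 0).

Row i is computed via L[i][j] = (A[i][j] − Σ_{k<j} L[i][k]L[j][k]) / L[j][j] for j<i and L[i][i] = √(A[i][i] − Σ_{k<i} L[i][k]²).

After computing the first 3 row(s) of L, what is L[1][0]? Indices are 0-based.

Step 1: L[0][0] = √(9) = 3.
  L[1][0] = (6) / L[0][0] = 2.
Step 2: L[1][1] = √(1) = 1.
  L[2][0] = (-6) / L[0][0] = -2.
  L[2][1] = (-2) / L[1][1] = -2.
Step 3: L[2][2] = √(1) = 1.

L[1][0] = 2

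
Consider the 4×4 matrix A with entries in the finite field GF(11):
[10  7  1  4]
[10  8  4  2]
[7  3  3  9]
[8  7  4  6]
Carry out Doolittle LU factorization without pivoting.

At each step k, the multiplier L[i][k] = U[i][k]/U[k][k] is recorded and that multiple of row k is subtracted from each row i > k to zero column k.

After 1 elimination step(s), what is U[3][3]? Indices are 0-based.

U[3][3] = 5

k=0: U[0][0]=10
  eliminate (1,0): mult=1, new row 1: (0, 1, 3, 9); set L[1][0]=1
  eliminate (2,0): mult=4, new row 2: (0, 8, 10, 4); set L[2][0]=4
  eliminate (3,0): mult=3, new row 3: (0, 8, 1, 5); set L[3][0]=3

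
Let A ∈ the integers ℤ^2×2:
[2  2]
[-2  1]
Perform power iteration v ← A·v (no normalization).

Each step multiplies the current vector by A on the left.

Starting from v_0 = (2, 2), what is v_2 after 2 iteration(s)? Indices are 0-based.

v_0 = (2, 2).
v_1 = A·v_0 = (8, -2).
v_2 = A·v_1 = (12, -18).

v_2 = (12, -18)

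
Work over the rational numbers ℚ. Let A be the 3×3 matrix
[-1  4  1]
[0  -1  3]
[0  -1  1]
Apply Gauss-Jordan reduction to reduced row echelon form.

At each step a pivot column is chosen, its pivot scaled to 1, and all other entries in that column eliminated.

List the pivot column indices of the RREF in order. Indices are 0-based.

step 1: normalize row 0 (÷-1) = (1, -4, -1)
step 2: normalize row 1 (÷-1) = (0, 1, -3)
  row 0: subtract -4×row1 = (1, 0, -13)
  row 2: subtract -1×row1 = (0, 0, -2)
step 3: normalize row 2 (÷-2) = (0, 0, 1)
  row 0: subtract -13×row2 = (1, 0, 0)
  row 1: subtract -3×row2 = (0, 1, 0)

pivot columns: 0, 1, 2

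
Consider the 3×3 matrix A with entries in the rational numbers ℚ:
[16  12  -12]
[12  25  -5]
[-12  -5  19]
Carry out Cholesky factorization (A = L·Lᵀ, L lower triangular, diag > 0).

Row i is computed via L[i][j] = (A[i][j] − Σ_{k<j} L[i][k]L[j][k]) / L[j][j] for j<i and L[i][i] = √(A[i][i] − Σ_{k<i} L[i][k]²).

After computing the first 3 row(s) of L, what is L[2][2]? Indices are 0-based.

Step 1: L[0][0] = √(16) = 4.
  L[1][0] = (12) / L[0][0] = 3.
Step 2: L[1][1] = √(16) = 4.
  L[2][0] = (-12) / L[0][0] = -3.
  L[2][1] = (4) / L[1][1] = 1.
Step 3: L[2][2] = √(9) = 3.

L[2][2] = 3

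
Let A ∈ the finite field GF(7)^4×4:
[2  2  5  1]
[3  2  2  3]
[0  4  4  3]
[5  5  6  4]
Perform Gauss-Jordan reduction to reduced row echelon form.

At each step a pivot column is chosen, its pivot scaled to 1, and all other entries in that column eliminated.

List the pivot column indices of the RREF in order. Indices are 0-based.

pivot(0,0)=2: scale R0 → (1, 1, 6, 4)
  clear (1,0): R1 −= (3)R0 → (0, 6, 5, 5)
  clear (3,0): R3 −= (5)R0 → (0, 0, 4, 5)
pivot(1,1)=6: scale R1 → (0, 1, 2, 2)
  clear (0,1): R0 −= (1)R1 → (1, 0, 4, 2)
  clear (2,1): R2 −= (4)R1 → (0, 0, 3, 2)
pivot(2,2)=3: scale R2 → (0, 0, 1, 3)
  clear (0,2): R0 −= (4)R2 → (1, 0, 0, 4)
  clear (1,2): R1 −= (2)R2 → (0, 1, 0, 3)
  clear (3,2): R3 −= (4)R2 → (0, 0, 0, 0)
col 3: no nonzero at/below row 3; advance.

pivot columns: 0, 1, 2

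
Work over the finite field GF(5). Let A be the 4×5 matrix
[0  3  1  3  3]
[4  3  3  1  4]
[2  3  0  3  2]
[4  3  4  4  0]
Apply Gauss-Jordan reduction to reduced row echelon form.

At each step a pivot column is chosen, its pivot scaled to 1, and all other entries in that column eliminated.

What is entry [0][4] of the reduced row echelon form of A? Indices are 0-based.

pivot(0,0): swap R0↔R1
pivot(0,0)=4: scale R0 → (1, 2, 2, 4, 1)
  clear (2,0): R2 −= (2)R0 → (0, 4, 1, 0, 0)
  clear (3,0): R3 −= (4)R0 → (0, 0, 1, 3, 1)
pivot(1,1)=3: scale R1 → (0, 1, 2, 1, 1)
  clear (0,1): R0 −= (2)R1 → (1, 0, 3, 2, 4)
  clear (2,1): R2 −= (4)R1 → (0, 0, 3, 1, 1)
pivot(2,2)=3: scale R2 → (0, 0, 1, 2, 2)
  clear (0,2): R0 −= (3)R2 → (1, 0, 0, 1, 3)
  clear (1,2): R1 −= (2)R2 → (0, 1, 0, 2, 2)
  clear (3,2): R3 −= (1)R2 → (0, 0, 0, 1, 4)
pivot(3,3)=1: scale R3 → (0, 0, 0, 1, 4)
  clear (0,3): R0 −= (1)R3 → (1, 0, 0, 0, 4)
  clear (1,3): R1 −= (2)R3 → (0, 1, 0, 0, 4)
  clear (2,3): R2 −= (2)R3 → (0, 0, 1, 0, 4)

M[0][4] = 4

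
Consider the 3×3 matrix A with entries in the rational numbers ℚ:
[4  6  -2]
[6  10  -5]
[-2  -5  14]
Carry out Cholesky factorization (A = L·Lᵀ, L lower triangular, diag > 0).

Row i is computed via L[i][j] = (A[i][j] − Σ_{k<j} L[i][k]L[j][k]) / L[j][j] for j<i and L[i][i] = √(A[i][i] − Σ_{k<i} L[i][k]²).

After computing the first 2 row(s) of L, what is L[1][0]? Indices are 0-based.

Step 1: L[0][0] = √(4) = 2.
  L[1][0] = (6) / L[0][0] = 3.
Step 2: L[1][1] = √(1) = 1.

L[1][0] = 3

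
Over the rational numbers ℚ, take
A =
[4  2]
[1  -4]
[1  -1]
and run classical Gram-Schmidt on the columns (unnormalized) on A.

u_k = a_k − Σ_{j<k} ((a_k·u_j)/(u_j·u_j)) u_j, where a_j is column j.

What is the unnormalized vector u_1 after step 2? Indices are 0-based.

Step 1: u_0 = a_0 = (4, 1, 1).
Step 2: u_1 = a_1 − (1/6)·u_0 = (4/3, -25/6, -7/6).

u_1 = (4/3, -25/6, -7/6)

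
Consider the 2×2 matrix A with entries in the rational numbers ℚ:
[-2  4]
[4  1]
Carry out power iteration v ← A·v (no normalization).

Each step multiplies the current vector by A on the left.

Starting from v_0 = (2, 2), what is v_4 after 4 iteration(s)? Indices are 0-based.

v_0 = (2, 2).
v_1 = A·v_0 = (4, 10).
v_2 = A·v_1 = (32, 26).
v_3 = A·v_2 = (40, 154).
v_4 = A·v_3 = (536, 314).

v_4 = (536, 314)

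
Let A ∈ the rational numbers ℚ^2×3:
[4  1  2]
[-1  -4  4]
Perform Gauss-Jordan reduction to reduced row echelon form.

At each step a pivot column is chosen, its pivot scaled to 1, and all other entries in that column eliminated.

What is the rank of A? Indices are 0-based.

step 1: normalize row 0 (÷4) = (1, 1/4, 1/2)
  row 1: subtract -1×row0 = (0, -15/4, 9/2)
step 2: normalize row 1 (÷-15/4) = (0, 1, -6/5)
  row 0: subtract 1/4×row1 = (1, 0, 4/5)

rank = 2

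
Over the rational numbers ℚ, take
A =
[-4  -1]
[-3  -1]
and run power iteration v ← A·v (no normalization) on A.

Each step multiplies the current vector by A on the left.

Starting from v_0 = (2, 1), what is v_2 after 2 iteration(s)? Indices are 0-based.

v_0 = (2, 1).
v_1 = A·v_0 = (-9, -7).
v_2 = A·v_1 = (43, 34).

v_2 = (43, 34)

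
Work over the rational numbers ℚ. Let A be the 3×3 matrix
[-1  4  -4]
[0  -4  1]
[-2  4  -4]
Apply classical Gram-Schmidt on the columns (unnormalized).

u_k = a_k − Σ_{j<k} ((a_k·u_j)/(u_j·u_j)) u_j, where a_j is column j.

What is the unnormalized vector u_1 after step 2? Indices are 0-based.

u_1 = (8/5, -4, -4/5)

Step 1: u_0 = a_0 = (-1, 0, -2).
Step 2: u_1 = a_1 − (-12/5)·u_0 = (8/5, -4, -4/5).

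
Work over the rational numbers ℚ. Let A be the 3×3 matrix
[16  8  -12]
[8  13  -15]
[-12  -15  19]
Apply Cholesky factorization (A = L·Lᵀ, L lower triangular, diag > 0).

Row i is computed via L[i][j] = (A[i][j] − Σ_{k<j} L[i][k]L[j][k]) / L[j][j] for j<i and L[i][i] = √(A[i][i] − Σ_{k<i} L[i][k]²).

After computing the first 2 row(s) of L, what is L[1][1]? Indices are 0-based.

L[1][1] = 3

Step 1: L[0][0] = √(16) = 4.
  L[1][0] = (8) / L[0][0] = 2.
Step 2: L[1][1] = √(9) = 3.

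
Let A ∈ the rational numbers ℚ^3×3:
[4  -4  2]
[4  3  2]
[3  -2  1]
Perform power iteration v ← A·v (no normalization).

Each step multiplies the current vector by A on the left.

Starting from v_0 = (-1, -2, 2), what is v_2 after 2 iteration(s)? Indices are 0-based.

v_2 = (62, 20, 39)

v_0 = (-1, -2, 2).
v_1 = A·v_0 = (8, -6, 3).
v_2 = A·v_1 = (62, 20, 39).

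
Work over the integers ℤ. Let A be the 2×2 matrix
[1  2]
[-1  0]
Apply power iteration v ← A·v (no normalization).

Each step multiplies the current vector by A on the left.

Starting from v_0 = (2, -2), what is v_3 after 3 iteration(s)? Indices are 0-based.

v_3 = (-2, 6)

v_0 = (2, -2).
v_1 = A·v_0 = (-2, -2).
v_2 = A·v_1 = (-6, 2).
v_3 = A·v_2 = (-2, 6).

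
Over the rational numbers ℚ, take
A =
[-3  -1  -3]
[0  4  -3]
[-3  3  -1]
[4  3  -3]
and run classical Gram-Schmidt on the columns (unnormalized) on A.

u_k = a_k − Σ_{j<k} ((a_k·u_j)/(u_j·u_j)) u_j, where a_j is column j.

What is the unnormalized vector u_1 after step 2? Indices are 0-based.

u_1 = (-8/17, 4, 60/17, 39/17)

Step 1: u_0 = a_0 = (-3, 0, -3, 4).
Step 2: u_1 = a_1 − (3/17)·u_0 = (-8/17, 4, 60/17, 39/17).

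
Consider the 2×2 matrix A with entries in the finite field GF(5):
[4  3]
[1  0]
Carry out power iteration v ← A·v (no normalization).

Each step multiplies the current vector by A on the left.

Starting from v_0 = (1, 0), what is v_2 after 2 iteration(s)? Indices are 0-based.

v_0 = (1, 0).
v_1 = A·v_0 = (4, 1).
v_2 = A·v_1 = (4, 4).

v_2 = (4, 4)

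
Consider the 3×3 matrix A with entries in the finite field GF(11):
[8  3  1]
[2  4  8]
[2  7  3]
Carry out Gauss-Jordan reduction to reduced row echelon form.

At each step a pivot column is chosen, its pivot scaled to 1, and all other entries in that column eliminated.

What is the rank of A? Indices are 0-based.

rank = 3

pivot(0,0)=8: scale R0 → (1, 10, 7)
  clear (1,0): R1 −= (2)R0 → (0, 6, 5)
  clear (2,0): R2 −= (2)R0 → (0, 9, 0)
pivot(1,1)=6: scale R1 → (0, 1, 10)
  clear (0,1): R0 −= (10)R1 → (1, 0, 6)
  clear (2,1): R2 −= (9)R1 → (0, 0, 9)
pivot(2,2)=9: scale R2 → (0, 0, 1)
  clear (0,2): R0 −= (6)R2 → (1, 0, 0)
  clear (1,2): R1 −= (10)R2 → (0, 1, 0)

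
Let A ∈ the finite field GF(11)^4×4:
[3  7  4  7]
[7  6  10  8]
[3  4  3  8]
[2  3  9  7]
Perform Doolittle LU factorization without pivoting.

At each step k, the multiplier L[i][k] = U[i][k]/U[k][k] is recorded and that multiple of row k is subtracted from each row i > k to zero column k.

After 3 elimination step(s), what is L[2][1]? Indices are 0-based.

Step 1: pivot at (0,0) is 3.
  row1 ← row1 − (6)·row0  ⇒  L[1][0]=6, U row1=(0, 8, 8, 10)
  row2 ← row2 − (1)·row0  ⇒  L[2][0]=1, U row2=(0, 8, 10, 1)
  row3 ← row3 − (8)·row0  ⇒  L[3][0]=8, U row3=(0, 2, 10, 6)
Step 2: pivot at (1,1) is 8.
  row2 ← row2 − (1)·row1  ⇒  L[2][1]=1, U row2=(0, 0, 2, 2)
  row3 ← row3 − (3)·row1  ⇒  L[3][1]=3, U row3=(0, 0, 8, 9)
Step 3: pivot at (2,2) is 2.
  row3 ← row3 − (4)·row2  ⇒  L[3][2]=4, U row3=(0, 0, 0, 1)

L[2][1] = 1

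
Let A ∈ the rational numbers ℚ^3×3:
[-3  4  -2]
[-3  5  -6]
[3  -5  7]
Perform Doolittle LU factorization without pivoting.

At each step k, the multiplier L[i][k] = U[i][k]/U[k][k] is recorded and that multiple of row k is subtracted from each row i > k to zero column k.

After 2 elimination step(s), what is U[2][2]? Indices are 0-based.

k=0: U[0][0]=-3
  eliminate (1,0): mult=1, new row 1: (0, 1, -4); set L[1][0]=1
  eliminate (2,0): mult=-1, new row 2: (0, -1, 5); set L[2][0]=-1
k=1: U[1][1]=1
  eliminate (2,1): mult=-1, new row 2: (0, 0, 1); set L[2][1]=-1

U[2][2] = 1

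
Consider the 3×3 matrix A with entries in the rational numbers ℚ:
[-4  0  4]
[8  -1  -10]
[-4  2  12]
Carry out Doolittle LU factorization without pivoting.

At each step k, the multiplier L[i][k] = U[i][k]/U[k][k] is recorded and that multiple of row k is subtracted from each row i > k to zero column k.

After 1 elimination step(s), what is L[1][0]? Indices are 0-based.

L[1][0] = -2

[col 0] pivot -4
  R1 -= -2*R0 → (0, -1, -2)  (L[1][0] := -2)
  R2 -= 1*R0 → (0, 2, 8)  (L[2][0] := 1)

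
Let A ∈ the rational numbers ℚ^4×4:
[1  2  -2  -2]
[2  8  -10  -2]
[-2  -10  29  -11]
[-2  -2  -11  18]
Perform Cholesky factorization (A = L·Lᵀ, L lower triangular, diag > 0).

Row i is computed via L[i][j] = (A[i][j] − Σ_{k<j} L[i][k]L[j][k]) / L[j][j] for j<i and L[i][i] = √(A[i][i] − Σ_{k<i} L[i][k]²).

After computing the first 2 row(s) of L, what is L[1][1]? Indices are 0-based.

Step 1: L[0][0] = √(1) = 1.
  L[1][0] = (2) / L[0][0] = 2.
Step 2: L[1][1] = √(4) = 2.

L[1][1] = 2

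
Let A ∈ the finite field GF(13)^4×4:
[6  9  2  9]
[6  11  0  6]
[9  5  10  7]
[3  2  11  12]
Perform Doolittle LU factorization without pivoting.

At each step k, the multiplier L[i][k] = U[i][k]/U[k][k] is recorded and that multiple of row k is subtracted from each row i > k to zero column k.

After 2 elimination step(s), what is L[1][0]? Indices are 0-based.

Step 1: pivot at (0,0) is 6.
  row1 ← row1 − (1)·row0  ⇒  L[1][0]=1, U row1=(0, 2, 11, 10)
  row2 ← row2 − (8)·row0  ⇒  L[2][0]=8, U row2=(0, 11, 7, 0)
  row3 ← row3 − (7)·row0  ⇒  L[3][0]=7, U row3=(0, 4, 10, 1)
Step 2: pivot at (1,1) is 2.
  row2 ← row2 − (12)·row1  ⇒  L[2][1]=12, U row2=(0, 0, 5, 10)
  row3 ← row3 − (2)·row1  ⇒  L[3][1]=2, U row3=(0, 0, 1, 7)

L[1][0] = 1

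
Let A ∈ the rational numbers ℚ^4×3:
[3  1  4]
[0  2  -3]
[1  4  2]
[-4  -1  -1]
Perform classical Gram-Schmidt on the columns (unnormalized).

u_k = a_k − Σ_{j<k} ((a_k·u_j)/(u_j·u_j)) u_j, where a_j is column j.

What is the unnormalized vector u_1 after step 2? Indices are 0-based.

Step 1: u_0 = a_0 = (3, 0, 1, -4).
Step 2: u_1 = a_1 − (11/26)·u_0 = (-7/26, 2, 93/26, 9/13).

u_1 = (-7/26, 2, 93/26, 9/13)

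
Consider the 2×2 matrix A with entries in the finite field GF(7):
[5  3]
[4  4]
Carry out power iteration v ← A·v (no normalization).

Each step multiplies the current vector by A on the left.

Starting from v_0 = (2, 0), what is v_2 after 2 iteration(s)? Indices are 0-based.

v_2 = (4, 2)

v_0 = (2, 0).
v_1 = A·v_0 = (3, 1).
v_2 = A·v_1 = (4, 2).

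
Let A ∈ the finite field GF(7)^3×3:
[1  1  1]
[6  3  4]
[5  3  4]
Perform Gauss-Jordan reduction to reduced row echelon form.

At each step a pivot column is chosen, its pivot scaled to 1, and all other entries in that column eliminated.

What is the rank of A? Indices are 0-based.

rank = 3

pivot(0,0)=1: scale R0 → (1, 1, 1)
  clear (1,0): R1 −= (6)R0 → (0, 4, 5)
  clear (2,0): R2 −= (5)R0 → (0, 5, 6)
pivot(1,1)=4: scale R1 → (0, 1, 3)
  clear (0,1): R0 −= (1)R1 → (1, 0, 5)
  clear (2,1): R2 −= (5)R1 → (0, 0, 5)
pivot(2,2)=5: scale R2 → (0, 0, 1)
  clear (0,2): R0 −= (5)R2 → (1, 0, 0)
  clear (1,2): R1 −= (3)R2 → (0, 1, 0)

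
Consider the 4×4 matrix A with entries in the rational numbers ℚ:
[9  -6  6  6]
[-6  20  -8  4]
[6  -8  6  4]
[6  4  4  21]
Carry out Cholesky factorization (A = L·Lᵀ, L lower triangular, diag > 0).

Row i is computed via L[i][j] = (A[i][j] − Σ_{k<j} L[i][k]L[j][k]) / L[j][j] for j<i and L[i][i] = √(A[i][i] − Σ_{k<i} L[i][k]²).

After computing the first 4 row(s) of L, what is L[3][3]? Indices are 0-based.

Step 1: L[0][0] = √(9) = 3.
  L[1][0] = (-6) / L[0][0] = -2.
Step 2: L[1][1] = √(16) = 4.
  L[2][0] = (6) / L[0][0] = 2.
  L[2][1] = (-4) / L[1][1] = -1.
Step 3: L[2][2] = √(1) = 1.
  L[3][0] = (6) / L[0][0] = 2.
  L[3][1] = (8) / L[1][1] = 2.
  L[3][2] = (2) / L[2][2] = 2.
Step 4: L[3][3] = √(9) = 3.

L[3][3] = 3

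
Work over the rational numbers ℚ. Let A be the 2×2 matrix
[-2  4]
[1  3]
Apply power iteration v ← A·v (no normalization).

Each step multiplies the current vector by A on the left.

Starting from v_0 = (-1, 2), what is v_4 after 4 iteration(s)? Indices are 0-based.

v_4 = (100, 325)

v_0 = (-1, 2).
v_1 = A·v_0 = (10, 5).
v_2 = A·v_1 = (0, 25).
v_3 = A·v_2 = (100, 75).
v_4 = A·v_3 = (100, 325).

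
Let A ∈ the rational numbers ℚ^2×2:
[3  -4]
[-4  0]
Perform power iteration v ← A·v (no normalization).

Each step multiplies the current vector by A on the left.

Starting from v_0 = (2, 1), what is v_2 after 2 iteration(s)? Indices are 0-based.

v_2 = (38, -8)

v_0 = (2, 1).
v_1 = A·v_0 = (2, -8).
v_2 = A·v_1 = (38, -8).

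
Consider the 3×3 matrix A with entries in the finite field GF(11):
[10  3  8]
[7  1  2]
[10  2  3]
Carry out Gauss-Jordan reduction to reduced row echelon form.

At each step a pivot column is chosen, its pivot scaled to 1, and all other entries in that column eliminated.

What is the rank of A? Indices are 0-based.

[1] R0 /= 10  ⇒  (1, 8, 3)
     R1 -= 7·R0  ⇒  (0, 0, 3)
     R2 -= 10·R0  ⇒  (0, 10, 6)
[2] R1 <-> R2
[2] R1 /= 10  ⇒  (0, 1, 5)
     R0 -= 8·R1  ⇒  (1, 0, 7)
[3] R2 /= 3  ⇒  (0, 0, 1)
     R0 -= 7·R2  ⇒  (1, 0, 0)
     R1 -= 5·R2  ⇒  (0, 1, 0)

rank = 3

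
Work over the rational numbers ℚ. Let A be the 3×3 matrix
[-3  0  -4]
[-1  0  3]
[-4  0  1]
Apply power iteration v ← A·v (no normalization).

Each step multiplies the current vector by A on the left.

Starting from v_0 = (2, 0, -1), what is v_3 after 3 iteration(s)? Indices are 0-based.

v_3 = (-122, -45, -169)

v_0 = (2, 0, -1).
v_1 = A·v_0 = (-2, -5, -9).
v_2 = A·v_1 = (42, -25, -1).
v_3 = A·v_2 = (-122, -45, -169).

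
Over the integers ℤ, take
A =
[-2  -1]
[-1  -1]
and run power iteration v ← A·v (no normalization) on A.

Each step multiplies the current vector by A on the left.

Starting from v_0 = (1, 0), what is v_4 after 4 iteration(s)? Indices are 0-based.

v_4 = (34, 21)

v_0 = (1, 0).
v_1 = A·v_0 = (-2, -1).
v_2 = A·v_1 = (5, 3).
v_3 = A·v_2 = (-13, -8).
v_4 = A·v_3 = (34, 21).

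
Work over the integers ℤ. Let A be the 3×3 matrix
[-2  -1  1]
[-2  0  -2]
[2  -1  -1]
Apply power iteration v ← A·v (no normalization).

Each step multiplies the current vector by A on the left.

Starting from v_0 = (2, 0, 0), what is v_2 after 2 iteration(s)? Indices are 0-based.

v_2 = (16, 0, -8)

v_0 = (2, 0, 0).
v_1 = A·v_0 = (-4, -4, 4).
v_2 = A·v_1 = (16, 0, -8).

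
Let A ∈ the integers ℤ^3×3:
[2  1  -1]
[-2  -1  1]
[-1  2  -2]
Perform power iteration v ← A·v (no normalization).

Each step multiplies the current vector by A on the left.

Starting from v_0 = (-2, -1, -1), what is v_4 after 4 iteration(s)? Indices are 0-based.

v_4 = (-16, 16, 38)

v_0 = (-2, -1, -1).
v_1 = A·v_0 = (-4, 4, 2).
v_2 = A·v_1 = (-6, 6, 8).
v_3 = A·v_2 = (-14, 14, 2).
v_4 = A·v_3 = (-16, 16, 38).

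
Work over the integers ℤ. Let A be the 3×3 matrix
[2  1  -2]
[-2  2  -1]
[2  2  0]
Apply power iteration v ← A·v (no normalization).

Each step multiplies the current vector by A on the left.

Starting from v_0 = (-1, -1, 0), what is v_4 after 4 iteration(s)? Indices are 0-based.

v_4 = (26, -32, 96)

v_0 = (-1, -1, 0).
v_1 = A·v_0 = (-3, 0, -4).
v_2 = A·v_1 = (2, 10, -6).
v_3 = A·v_2 = (26, 22, 24).
v_4 = A·v_3 = (26, -32, 96).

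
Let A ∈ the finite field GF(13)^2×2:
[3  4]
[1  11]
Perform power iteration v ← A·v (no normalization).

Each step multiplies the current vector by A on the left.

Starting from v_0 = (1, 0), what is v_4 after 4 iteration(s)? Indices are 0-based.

v_4 = (4, 8)

v_0 = (1, 0).
v_1 = A·v_0 = (3, 1).
v_2 = A·v_1 = (0, 1).
v_3 = A·v_2 = (4, 11).
v_4 = A·v_3 = (4, 8).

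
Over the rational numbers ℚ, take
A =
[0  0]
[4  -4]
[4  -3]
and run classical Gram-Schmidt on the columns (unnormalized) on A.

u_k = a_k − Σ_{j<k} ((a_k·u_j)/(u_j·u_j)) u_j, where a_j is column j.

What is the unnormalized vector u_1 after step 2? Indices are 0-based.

u_1 = (0, -1/2, 1/2)

Step 1: u_0 = a_0 = (0, 4, 4).
Step 2: u_1 = a_1 − (-7/8)·u_0 = (0, -1/2, 1/2).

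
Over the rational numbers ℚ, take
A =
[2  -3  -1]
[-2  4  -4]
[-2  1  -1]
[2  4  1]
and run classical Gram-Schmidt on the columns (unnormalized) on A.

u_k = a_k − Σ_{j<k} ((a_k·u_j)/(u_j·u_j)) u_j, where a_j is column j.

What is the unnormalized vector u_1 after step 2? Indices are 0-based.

u_1 = (-2, 3, 0, 5)

Step 1: u_0 = a_0 = (2, -2, -2, 2).
Step 2: u_1 = a_1 − (-1/2)·u_0 = (-2, 3, 0, 5).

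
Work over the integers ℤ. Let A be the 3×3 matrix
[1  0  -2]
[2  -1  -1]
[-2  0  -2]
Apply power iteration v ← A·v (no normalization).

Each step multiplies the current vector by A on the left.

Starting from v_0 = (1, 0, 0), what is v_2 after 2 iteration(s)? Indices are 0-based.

v_2 = (5, 2, 2)

v_0 = (1, 0, 0).
v_1 = A·v_0 = (1, 2, -2).
v_2 = A·v_1 = (5, 2, 2).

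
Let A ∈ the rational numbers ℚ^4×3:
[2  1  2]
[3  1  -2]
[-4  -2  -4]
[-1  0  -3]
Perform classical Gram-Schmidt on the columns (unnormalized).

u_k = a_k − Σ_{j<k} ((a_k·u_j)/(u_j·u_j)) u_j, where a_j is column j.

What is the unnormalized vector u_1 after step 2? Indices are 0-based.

u_1 = (2/15, -3/10, -4/15, 13/30)

Step 1: u_0 = a_0 = (2, 3, -4, -1).
Step 2: u_1 = a_1 − (13/30)·u_0 = (2/15, -3/10, -4/15, 13/30).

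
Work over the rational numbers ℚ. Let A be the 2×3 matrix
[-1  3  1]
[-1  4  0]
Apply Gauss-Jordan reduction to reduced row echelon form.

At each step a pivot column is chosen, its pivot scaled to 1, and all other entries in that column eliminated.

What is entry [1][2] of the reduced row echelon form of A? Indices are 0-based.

M[1][2] = -1

[1] R0 /= -1  ⇒  (1, -3, -1)
     R1 -= -1·R0  ⇒  (0, 1, -1)
[2] R1 /= 1  ⇒  (0, 1, -1)
     R0 -= -3·R1  ⇒  (1, 0, -4)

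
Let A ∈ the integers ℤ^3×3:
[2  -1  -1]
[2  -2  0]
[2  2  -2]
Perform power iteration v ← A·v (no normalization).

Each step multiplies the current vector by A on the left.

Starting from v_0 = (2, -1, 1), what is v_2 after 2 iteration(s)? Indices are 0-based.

v_0 = (2, -1, 1).
v_1 = A·v_0 = (4, 6, 0).
v_2 = A·v_1 = (2, -4, 20).

v_2 = (2, -4, 20)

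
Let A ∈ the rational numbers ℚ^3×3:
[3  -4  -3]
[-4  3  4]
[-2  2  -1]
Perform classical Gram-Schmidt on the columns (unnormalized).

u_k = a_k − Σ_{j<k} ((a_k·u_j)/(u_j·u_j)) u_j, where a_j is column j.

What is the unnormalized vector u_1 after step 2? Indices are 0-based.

Step 1: u_0 = a_0 = (3, -4, -2).
Step 2: u_1 = a_1 − (-28/29)·u_0 = (-32/29, -25/29, 2/29).

u_1 = (-32/29, -25/29, 2/29)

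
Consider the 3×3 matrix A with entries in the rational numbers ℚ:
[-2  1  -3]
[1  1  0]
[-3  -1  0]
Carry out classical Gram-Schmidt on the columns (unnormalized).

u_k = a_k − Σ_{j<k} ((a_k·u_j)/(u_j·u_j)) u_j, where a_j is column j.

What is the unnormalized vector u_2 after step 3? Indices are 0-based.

Step 1: u_0 = a_0 = (-2, 1, -3).
Step 2: u_1 = a_1 − (1/7)·u_0 = (9/7, 6/7, -4/7).
Step 3: u_2 = a_2 − (3/7)·u_0 − (-27/19)·u_1 = (-6/19, 15/19, 9/19).

u_2 = (-6/19, 15/19, 9/19)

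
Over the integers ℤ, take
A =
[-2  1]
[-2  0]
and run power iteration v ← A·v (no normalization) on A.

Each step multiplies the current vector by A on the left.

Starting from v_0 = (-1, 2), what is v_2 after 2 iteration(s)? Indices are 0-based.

v_0 = (-1, 2).
v_1 = A·v_0 = (4, 2).
v_2 = A·v_1 = (-6, -8).

v_2 = (-6, -8)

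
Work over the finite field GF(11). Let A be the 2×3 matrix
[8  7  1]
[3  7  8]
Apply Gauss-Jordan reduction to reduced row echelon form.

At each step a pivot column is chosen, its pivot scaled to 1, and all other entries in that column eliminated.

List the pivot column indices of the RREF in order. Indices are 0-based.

pivot(0,0)=8: scale R0 → (1, 5, 7)
  clear (1,0): R1 −= (3)R0 → (0, 3, 9)
pivot(1,1)=3: scale R1 → (0, 1, 3)
  clear (0,1): R0 −= (5)R1 → (1, 0, 3)

pivot columns: 0, 1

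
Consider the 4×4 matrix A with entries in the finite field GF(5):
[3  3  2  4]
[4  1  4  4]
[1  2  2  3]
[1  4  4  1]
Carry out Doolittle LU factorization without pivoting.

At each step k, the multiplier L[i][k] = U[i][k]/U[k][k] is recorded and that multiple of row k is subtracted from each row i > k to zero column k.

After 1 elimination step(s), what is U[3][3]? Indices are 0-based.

U[3][3] = 3

Step 1: pivot at (0,0) is 3.
  row1 ← row1 − (3)·row0  ⇒  L[1][0]=3, U row1=(0, 2, 3, 2)
  row2 ← row2 − (2)·row0  ⇒  L[2][0]=2, U row2=(0, 1, 3, 0)
  row3 ← row3 − (2)·row0  ⇒  L[3][0]=2, U row3=(0, 3, 0, 3)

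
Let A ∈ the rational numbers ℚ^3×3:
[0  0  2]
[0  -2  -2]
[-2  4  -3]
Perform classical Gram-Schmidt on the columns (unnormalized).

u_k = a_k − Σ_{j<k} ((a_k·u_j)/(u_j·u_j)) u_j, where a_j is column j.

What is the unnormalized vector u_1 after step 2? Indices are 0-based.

Step 1: u_0 = a_0 = (0, 0, -2).
Step 2: u_1 = a_1 − (-2)·u_0 = (0, -2, 0).

u_1 = (0, -2, 0)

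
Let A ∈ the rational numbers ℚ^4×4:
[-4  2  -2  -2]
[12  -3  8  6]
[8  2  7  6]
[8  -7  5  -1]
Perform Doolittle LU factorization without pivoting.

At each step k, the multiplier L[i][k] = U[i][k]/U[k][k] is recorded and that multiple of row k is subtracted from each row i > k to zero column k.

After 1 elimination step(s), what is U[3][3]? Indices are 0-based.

U[3][3] = -5

[col 0] pivot -4
  R1 -= -3*R0 → (0, 3, 2, 0)  (L[1][0] := -3)
  R2 -= -2*R0 → (0, 6, 3, 2)  (L[2][0] := -2)
  R3 -= -2*R0 → (0, -3, 1, -5)  (L[3][0] := -2)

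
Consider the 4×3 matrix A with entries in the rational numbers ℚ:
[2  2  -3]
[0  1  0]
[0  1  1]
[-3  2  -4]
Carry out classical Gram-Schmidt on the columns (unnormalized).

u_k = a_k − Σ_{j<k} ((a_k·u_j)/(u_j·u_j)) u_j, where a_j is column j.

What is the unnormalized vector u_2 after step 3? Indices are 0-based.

u_2 = (-22/21, 157/126, 283/126, -44/63)

Step 1: u_0 = a_0 = (2, 0, 0, -3).
Step 2: u_1 = a_1 − (-2/13)·u_0 = (30/13, 1, 1, 20/13).
Step 3: u_2 = a_2 − (6/13)·u_0 − (-157/126)·u_1 = (-22/21, 157/126, 283/126, -44/63).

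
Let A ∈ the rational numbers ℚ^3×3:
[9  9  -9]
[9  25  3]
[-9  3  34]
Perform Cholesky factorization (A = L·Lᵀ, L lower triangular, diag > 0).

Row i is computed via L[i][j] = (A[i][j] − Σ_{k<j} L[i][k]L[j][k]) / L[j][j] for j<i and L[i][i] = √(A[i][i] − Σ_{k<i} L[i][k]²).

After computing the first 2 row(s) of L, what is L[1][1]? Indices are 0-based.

L[1][1] = 4

Step 1: L[0][0] = √(9) = 3.
  L[1][0] = (9) / L[0][0] = 3.
Step 2: L[1][1] = √(16) = 4.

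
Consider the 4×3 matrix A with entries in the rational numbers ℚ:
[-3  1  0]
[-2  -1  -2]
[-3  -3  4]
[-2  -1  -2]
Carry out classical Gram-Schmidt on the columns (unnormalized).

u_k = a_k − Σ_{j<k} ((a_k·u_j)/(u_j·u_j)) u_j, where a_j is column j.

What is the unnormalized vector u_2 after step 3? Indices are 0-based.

u_2 = (66/53, -132/53, 110/53, -132/53)

Step 1: u_0 = a_0 = (-3, -2, -3, -2).
Step 2: u_1 = a_1 − (5/13)·u_0 = (28/13, -3/13, -24/13, -3/13).
Step 3: u_2 = a_2 − (-2/13)·u_0 − (-42/53)·u_1 = (66/53, -132/53, 110/53, -132/53).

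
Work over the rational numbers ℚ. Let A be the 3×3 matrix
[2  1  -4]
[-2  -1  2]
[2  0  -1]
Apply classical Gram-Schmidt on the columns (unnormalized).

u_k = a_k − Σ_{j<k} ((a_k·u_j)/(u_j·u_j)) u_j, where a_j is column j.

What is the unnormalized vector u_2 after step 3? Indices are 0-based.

u_2 = (-1, -1, 0)

Step 1: u_0 = a_0 = (2, -2, 2).
Step 2: u_1 = a_1 − (1/3)·u_0 = (1/3, -1/3, -2/3).
Step 3: u_2 = a_2 − (-7/6)·u_0 − (-2)·u_1 = (-1, -1, 0).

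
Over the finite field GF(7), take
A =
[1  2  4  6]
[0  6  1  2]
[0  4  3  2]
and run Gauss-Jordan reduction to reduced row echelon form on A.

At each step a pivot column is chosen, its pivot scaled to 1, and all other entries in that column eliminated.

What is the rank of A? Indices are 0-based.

[1] R0 /= 1  ⇒  (1, 2, 4, 6)
[2] R1 /= 6  ⇒  (0, 1, 6, 5)
     R0 -= 2·R1  ⇒  (1, 0, 6, 3)
     R2 -= 4·R1  ⇒  (0, 0, 0, 3)
column 2 empty below row 2
[3] R2 /= 3  ⇒  (0, 0, 0, 1)
     R0 -= 3·R2  ⇒  (1, 0, 6, 0)
     R1 -= 5·R2  ⇒  (0, 1, 6, 0)

rank = 3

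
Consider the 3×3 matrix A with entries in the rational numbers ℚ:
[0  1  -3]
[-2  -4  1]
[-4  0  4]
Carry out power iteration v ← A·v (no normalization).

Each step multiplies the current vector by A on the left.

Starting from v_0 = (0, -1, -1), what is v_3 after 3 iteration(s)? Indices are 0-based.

v_3 = (52, 26, -156)

v_0 = (0, -1, -1).
v_1 = A·v_0 = (2, 3, -4).
v_2 = A·v_1 = (15, -20, -24).
v_3 = A·v_2 = (52, 26, -156).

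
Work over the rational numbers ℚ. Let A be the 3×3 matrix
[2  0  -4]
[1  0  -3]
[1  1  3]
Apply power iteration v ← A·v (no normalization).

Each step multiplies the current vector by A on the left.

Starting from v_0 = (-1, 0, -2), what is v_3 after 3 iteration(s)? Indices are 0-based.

v_0 = (-1, 0, -2).
v_1 = A·v_0 = (6, 5, -7).
v_2 = A·v_1 = (40, 27, -10).
v_3 = A·v_2 = (120, 70, 37).

v_3 = (120, 70, 37)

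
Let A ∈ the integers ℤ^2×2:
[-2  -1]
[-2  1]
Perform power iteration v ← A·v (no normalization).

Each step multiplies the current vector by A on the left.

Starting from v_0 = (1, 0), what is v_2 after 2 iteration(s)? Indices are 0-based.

v_2 = (6, 2)

v_0 = (1, 0).
v_1 = A·v_0 = (-2, -2).
v_2 = A·v_1 = (6, 2).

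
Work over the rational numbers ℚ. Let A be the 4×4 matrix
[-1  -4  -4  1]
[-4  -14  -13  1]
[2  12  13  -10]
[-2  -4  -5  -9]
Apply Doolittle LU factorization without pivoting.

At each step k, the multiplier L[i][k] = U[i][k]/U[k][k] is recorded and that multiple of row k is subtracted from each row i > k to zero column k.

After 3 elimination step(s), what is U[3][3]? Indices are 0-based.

U[3][3] = 1

k=0: U[0][0]=-1
  eliminate (1,0): mult=4, new row 1: (0, 2, 3, -3); set L[1][0]=4
  eliminate (2,0): mult=-2, new row 2: (0, 4, 5, -8); set L[2][0]=-2
  eliminate (3,0): mult=2, new row 3: (0, 4, 3, -11); set L[3][0]=2
k=1: U[1][1]=2
  eliminate (2,1): mult=2, new row 2: (0, 0, -1, -2); set L[2][1]=2
  eliminate (3,1): mult=2, new row 3: (0, 0, -3, -5); set L[3][1]=2
k=2: U[2][2]=-1
  eliminate (3,2): mult=3, new row 3: (0, 0, 0, 1); set L[3][2]=3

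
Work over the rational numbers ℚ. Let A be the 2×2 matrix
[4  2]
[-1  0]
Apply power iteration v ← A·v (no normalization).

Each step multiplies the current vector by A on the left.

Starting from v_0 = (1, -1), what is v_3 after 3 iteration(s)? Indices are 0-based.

v_0 = (1, -1).
v_1 = A·v_0 = (2, -1).
v_2 = A·v_1 = (6, -2).
v_3 = A·v_2 = (20, -6).

v_3 = (20, -6)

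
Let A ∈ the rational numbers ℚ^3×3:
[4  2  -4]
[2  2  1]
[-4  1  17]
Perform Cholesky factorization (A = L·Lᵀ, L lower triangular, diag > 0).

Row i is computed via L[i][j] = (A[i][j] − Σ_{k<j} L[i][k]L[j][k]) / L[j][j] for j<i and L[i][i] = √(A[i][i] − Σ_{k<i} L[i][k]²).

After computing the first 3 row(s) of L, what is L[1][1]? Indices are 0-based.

Step 1: L[0][0] = √(4) = 2.
  L[1][0] = (2) / L[0][0] = 1.
Step 2: L[1][1] = √(1) = 1.
  L[2][0] = (-4) / L[0][0] = -2.
  L[2][1] = (3) / L[1][1] = 3.
Step 3: L[2][2] = √(4) = 2.

L[1][1] = 1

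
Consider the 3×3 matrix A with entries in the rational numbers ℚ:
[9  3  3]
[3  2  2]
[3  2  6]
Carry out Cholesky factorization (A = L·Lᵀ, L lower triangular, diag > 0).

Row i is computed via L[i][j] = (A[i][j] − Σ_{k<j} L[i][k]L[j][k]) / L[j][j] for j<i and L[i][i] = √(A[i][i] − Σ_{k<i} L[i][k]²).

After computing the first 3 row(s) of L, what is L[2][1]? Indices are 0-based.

L[2][1] = 1

Step 1: L[0][0] = √(9) = 3.
  L[1][0] = (3) / L[0][0] = 1.
Step 2: L[1][1] = √(1) = 1.
  L[2][0] = (3) / L[0][0] = 1.
  L[2][1] = (1) / L[1][1] = 1.
Step 3: L[2][2] = √(4) = 2.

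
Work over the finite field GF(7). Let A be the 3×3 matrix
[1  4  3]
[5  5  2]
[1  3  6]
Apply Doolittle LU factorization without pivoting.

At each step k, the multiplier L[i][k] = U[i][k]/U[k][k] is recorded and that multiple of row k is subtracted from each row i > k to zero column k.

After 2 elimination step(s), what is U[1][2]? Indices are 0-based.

U[1][2] = 1

k=0: U[0][0]=1
  eliminate (1,0): mult=5, new row 1: (0, 6, 1); set L[1][0]=5
  eliminate (2,0): mult=1, new row 2: (0, 6, 3); set L[2][0]=1
k=1: U[1][1]=6
  eliminate (2,1): mult=1, new row 2: (0, 0, 2); set L[2][1]=1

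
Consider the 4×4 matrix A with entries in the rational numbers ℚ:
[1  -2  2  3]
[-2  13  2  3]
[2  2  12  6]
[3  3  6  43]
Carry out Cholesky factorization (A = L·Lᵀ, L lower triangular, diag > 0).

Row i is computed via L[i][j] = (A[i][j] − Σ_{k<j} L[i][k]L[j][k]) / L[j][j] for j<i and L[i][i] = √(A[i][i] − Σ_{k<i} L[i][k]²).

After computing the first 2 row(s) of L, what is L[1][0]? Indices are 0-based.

L[1][0] = -2

Step 1: L[0][0] = √(1) = 1.
  L[1][0] = (-2) / L[0][0] = -2.
Step 2: L[1][1] = √(9) = 3.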